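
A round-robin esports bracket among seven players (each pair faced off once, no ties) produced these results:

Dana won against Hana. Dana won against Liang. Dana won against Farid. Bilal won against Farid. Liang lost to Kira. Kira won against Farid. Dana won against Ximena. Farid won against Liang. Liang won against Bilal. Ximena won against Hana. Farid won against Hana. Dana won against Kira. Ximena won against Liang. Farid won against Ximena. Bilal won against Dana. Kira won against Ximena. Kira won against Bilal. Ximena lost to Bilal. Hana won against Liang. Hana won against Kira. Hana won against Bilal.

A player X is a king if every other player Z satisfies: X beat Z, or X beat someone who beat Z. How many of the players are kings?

4

Farid cannot reach Dana in two steps.
Ximena cannot reach Farid, Dana in two steps.
Bilal reaches everyone (king).
Kira reaches everyone (king).
Liang cannot reach Kira, Hana in two steps.
Dana reaches everyone (king).
Hana reaches everyone (king).
Kings: Bilal, Kira, Dana, Hana — 4.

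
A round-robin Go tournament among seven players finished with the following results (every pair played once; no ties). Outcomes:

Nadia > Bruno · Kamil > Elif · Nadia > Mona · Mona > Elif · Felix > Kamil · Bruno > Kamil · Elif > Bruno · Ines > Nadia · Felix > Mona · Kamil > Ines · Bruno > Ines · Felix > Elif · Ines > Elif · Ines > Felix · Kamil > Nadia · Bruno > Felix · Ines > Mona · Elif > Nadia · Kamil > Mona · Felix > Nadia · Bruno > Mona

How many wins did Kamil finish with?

4

Kamil's results: beat Elif, Nadia, Mona, Ines; lost to Felix, Bruno.
That is 4 wins.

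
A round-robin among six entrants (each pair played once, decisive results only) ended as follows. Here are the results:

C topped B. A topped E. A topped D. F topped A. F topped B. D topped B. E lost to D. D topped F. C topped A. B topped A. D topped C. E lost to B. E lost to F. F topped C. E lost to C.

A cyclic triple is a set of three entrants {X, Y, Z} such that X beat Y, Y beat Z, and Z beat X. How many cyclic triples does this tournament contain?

3

Of the C(6,3) = 20 triples, the cyclic ones are: {A, B, D}; {A, C, D}; {A, D, F}.
That is 3.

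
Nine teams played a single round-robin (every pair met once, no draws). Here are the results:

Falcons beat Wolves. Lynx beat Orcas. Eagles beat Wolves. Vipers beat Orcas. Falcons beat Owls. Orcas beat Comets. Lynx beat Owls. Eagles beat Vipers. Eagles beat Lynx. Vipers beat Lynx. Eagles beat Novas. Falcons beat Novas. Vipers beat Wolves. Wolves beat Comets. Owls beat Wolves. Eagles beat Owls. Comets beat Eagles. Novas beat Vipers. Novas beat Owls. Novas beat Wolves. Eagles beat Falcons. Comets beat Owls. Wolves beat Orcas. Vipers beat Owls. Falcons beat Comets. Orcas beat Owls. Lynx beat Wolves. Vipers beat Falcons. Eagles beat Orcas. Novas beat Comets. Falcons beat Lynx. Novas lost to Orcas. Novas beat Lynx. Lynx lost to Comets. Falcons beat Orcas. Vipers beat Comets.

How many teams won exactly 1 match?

1

Win totals: Falcons 6, Novas 5, Lynx 3, Orcas 3, Owls 1, Eagles 7, Vipers 6, Wolves 2, Comets 3.
Exactly 1: Owls — 1 team.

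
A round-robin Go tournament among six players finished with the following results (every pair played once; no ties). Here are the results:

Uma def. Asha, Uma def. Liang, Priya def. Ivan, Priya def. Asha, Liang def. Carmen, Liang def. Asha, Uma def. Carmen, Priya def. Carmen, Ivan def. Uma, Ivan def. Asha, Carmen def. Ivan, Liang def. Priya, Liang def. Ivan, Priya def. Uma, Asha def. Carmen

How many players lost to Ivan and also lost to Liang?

1

Ivan beat: Uma, Asha.
Liang beat: Priya, Asha, Carmen, Ivan.
Both beat: Asha — 1.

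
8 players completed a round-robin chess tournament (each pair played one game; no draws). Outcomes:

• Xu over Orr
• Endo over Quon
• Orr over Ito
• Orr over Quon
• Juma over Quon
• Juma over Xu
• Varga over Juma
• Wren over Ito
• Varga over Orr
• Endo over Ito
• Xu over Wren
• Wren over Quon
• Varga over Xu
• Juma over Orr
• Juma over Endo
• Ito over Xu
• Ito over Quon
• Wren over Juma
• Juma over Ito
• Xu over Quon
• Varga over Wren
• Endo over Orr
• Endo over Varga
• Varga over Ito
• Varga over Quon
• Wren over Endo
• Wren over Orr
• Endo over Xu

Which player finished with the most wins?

Win totals: Wren 5, Quon 0, Orr 2, Ito 2, Juma 5, Xu 3, Endo 5, Varga 6.
Varga leads with 6 wins (next highest: 5).

Varga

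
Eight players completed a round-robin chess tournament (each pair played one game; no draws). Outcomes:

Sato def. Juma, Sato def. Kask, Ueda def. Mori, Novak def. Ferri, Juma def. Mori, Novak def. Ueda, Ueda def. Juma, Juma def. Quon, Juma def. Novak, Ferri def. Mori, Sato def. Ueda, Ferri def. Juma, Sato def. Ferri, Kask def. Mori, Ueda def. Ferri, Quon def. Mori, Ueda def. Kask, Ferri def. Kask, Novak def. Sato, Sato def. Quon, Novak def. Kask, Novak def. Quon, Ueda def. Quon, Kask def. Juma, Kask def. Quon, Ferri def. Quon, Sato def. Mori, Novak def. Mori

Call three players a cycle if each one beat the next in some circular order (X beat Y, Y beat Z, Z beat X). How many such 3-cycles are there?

4

Win totals: Novak 6, Sato 6, Quon 1, Mori 0, Ueda 5, Ferri 4, Kask 3, Juma 3.
A player with w wins dominates both others in C(w,2) triples; summing gives 15 + 15 + 0 + 0 + 10 + 6 + 3 + 3 = 52 transitive triples.
Total triples C(8,3) = 56, so cyclic triples = 56 − 52 = 4.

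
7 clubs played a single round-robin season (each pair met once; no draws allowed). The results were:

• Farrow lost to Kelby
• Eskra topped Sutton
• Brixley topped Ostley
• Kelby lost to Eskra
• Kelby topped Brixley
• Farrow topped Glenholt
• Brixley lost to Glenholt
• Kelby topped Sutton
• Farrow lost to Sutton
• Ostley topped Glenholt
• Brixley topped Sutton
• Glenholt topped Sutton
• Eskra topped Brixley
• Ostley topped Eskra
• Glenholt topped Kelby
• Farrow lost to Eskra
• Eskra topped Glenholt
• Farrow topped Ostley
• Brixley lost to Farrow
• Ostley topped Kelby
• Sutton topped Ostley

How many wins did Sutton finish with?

Sutton's results: beat Ostley, Farrow; lost to Kelby, Eskra, Brixley, Glenholt.
That is 2 wins.

2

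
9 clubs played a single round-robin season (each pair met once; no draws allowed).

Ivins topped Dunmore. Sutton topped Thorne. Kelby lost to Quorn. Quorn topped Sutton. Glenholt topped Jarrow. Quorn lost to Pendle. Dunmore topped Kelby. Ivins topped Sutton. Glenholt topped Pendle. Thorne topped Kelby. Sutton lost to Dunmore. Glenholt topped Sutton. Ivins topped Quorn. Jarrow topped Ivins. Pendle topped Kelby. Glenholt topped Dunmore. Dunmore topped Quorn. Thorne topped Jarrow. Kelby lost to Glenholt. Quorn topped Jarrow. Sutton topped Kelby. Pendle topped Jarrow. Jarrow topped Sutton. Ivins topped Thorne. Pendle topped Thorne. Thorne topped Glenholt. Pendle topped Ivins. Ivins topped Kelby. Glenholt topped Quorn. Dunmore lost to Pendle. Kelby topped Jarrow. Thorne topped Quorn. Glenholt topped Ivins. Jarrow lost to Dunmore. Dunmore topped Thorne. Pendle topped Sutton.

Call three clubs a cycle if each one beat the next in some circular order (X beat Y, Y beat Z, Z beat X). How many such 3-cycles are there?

11

Win totals: Pendle 7, Dunmore 5, Sutton 2, Jarrow 2, Thorne 4, Glenholt 7, Kelby 1, Ivins 5, Quorn 3.
A club with w wins dominates both others in C(w,2) triples; summing gives 21 + 10 + 1 + 1 + 6 + 21 + 0 + 10 + 3 = 73 transitive triples.
Total triples C(9,3) = 84, so cyclic triples = 84 − 73 = 11.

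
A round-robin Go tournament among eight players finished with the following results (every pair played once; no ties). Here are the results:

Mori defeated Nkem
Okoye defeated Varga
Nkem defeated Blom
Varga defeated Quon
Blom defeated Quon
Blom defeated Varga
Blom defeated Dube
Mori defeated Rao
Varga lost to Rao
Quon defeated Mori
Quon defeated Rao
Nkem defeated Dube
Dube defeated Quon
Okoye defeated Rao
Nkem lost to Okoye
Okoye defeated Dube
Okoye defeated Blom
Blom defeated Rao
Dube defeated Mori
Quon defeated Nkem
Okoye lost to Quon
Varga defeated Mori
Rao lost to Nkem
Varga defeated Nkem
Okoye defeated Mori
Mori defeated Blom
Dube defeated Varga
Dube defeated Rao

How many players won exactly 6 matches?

1

Win totals: Blom 4, Dube 4, Varga 3, Nkem 3, Okoye 6, Mori 3, Rao 1, Quon 4.
Exactly 6: Okoye — 1 player.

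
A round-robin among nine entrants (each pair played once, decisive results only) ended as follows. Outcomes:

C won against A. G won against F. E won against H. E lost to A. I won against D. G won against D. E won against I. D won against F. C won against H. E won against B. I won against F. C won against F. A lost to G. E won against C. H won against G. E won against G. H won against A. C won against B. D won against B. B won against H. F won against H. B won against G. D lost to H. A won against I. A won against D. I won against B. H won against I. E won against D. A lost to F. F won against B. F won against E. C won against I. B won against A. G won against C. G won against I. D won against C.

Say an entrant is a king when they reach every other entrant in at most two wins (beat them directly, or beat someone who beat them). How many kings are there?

9

A reaches everyone (king).
B reaches everyone (king).
C reaches everyone (king).
D reaches everyone (king).
E reaches everyone (king).
F reaches everyone (king).
G reaches everyone (king).
H reaches everyone (king).
I reaches everyone (king).
Kings: A, B, C, D, E, F, G, H, I — 9.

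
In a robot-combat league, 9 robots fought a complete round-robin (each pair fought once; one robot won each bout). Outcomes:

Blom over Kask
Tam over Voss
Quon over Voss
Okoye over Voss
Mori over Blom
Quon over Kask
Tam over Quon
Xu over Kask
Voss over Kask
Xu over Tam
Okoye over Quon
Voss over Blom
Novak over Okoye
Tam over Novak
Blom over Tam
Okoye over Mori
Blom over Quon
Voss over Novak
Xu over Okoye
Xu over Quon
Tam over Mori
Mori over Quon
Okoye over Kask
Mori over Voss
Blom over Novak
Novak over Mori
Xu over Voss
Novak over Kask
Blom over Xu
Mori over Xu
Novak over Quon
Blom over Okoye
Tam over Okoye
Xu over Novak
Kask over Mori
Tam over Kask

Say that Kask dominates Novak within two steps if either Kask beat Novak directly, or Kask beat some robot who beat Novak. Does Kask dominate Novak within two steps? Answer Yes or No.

No

Kask did not beat Novak directly.
Kask beat Mori, but each of them lost to Novak. No two-step path.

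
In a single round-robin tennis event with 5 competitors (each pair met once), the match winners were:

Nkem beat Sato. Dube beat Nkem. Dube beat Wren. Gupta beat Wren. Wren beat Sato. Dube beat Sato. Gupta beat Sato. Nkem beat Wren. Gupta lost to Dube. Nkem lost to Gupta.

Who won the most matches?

Dube

Win totals: Wren 1, Sato 0, Dube 4, Nkem 2, Gupta 3.
Dube leads with 4 wins (next highest: 3).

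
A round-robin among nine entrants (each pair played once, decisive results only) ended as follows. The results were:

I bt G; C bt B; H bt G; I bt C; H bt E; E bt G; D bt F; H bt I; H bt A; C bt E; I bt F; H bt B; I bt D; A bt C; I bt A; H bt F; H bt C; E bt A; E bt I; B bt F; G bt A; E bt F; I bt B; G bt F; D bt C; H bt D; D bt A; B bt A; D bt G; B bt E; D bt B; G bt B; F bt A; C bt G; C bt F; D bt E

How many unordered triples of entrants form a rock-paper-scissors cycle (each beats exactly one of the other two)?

Win totals: A 1, B 3, C 4, D 6, E 4, F 1, G 3, H 8, I 6.
An entrant with w wins dominates both others in C(w,2) triples; summing gives 0 + 3 + 6 + 15 + 6 + 0 + 3 + 28 + 15 = 76 transitive triples.
Total triples C(9,3) = 84, so cyclic triples = 84 − 76 = 8.

8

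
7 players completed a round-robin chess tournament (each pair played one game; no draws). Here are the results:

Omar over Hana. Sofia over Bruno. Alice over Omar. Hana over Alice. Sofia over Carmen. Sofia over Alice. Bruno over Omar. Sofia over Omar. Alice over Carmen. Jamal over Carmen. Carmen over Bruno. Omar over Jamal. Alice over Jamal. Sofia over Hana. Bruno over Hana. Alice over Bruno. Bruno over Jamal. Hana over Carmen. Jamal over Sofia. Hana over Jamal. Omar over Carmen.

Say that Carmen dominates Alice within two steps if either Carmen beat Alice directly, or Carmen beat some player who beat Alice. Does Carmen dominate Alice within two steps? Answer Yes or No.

Carmen did not beat Alice directly.
Carmen beat Bruno, but each of them lost to Alice. No two-step path.

No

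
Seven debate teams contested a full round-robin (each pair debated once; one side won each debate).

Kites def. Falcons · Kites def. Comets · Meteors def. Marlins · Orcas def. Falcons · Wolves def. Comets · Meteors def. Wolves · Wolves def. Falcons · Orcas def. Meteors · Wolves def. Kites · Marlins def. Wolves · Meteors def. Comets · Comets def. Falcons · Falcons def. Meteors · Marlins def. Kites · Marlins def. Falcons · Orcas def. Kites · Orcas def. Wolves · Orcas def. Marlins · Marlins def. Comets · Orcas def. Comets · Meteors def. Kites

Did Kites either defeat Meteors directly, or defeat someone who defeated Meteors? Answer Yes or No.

Kites did not beat Meteors directly.
Kites beat Comets, Falcons. Of those, Falcons beat Meteors.

Yes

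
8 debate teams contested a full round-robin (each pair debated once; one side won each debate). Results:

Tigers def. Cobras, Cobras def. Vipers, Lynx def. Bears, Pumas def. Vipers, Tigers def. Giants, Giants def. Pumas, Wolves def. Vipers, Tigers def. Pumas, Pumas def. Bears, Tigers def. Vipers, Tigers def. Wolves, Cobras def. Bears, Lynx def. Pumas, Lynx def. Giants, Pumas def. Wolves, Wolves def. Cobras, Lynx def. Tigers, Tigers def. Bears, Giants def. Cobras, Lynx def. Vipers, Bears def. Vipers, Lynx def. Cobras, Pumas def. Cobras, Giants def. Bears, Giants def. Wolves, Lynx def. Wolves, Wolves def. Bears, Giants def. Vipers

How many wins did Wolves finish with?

3

Wolves' results: beat Bears, Vipers, Cobras; lost to Pumas, Tigers, Lynx, Giants.
That is 3 wins.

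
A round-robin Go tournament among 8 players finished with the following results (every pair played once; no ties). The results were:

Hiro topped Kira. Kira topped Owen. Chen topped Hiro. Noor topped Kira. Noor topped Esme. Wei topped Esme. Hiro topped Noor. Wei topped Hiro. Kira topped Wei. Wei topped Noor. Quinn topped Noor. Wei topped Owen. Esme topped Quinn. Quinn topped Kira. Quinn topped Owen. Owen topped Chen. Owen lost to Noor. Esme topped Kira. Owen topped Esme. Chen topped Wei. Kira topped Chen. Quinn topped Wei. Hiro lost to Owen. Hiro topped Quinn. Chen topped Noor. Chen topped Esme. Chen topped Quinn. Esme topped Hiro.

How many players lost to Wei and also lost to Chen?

3

Wei beat: Esme, Noor, Hiro, Owen.
Chen beat: Quinn, Esme, Noor, Hiro, Wei.
Both beat: Esme, Noor, Hiro — 3.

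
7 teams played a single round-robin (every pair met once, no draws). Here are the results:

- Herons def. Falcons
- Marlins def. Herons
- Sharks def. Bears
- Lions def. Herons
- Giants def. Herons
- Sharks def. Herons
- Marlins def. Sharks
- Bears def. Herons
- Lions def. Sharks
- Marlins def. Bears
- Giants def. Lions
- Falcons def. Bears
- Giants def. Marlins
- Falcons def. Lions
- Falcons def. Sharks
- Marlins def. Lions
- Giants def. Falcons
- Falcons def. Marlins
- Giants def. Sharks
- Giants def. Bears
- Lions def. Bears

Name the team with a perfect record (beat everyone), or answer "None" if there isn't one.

Giants

Giants has 6 wins out of 6 opponents — a perfect record.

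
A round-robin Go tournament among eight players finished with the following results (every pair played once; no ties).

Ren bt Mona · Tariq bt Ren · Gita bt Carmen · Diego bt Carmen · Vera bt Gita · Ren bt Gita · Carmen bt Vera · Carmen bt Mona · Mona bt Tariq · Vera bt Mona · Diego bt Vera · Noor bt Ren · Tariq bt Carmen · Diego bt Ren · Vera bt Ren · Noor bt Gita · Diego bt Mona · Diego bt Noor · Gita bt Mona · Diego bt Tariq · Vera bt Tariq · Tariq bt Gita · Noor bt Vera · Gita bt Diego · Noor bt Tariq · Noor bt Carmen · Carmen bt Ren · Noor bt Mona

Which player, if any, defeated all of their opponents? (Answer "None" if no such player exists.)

None

Highest win total is Noor with 6 (out of 7 possible).
Noor lost to Diego, so no player went undefeated.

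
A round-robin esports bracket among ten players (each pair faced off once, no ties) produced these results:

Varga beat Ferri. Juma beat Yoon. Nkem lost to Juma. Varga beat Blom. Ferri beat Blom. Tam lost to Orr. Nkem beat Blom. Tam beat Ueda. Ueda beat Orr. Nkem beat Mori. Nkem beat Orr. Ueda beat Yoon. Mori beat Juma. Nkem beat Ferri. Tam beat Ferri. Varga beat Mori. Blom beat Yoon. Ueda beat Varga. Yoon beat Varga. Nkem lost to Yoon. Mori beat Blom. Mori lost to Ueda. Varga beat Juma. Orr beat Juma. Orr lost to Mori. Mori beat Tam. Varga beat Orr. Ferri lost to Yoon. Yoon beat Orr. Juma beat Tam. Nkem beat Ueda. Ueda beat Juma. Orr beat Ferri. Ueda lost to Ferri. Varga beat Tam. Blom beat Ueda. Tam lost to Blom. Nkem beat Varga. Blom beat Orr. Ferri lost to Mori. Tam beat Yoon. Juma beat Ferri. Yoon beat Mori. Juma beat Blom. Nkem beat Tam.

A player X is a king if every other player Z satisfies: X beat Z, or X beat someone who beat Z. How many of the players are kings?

Tam reaches everyone (king).
Yoon reaches everyone (king).
Blom reaches everyone (king).
Mori cannot reach Varga in two steps.
Ueda reaches everyone (king).
Juma reaches everyone (king).
Ferri cannot reach Nkem in two steps.
Orr cannot reach Mori, Varga in two steps.
Nkem reaches everyone (king).
Varga reaches everyone (king).
Kings: Tam, Yoon, Blom, Ueda, Juma, Nkem, Varga — 7.

7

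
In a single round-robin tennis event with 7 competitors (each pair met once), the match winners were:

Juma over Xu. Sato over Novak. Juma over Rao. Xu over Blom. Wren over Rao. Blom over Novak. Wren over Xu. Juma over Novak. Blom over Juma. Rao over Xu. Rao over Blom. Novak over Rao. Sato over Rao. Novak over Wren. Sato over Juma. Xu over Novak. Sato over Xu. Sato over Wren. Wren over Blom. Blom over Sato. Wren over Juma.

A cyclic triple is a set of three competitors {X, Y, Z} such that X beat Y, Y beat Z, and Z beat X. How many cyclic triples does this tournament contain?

Win totals: Sato 5, Xu 2, Juma 3, Rao 2, Wren 4, Novak 2, Blom 3.
A competitor with w wins dominates both others in C(w,2) triples; summing gives 10 + 1 + 3 + 1 + 6 + 1 + 3 = 25 transitive triples.
Total triples C(7,3) = 35, so cyclic triples = 35 − 25 = 10.

10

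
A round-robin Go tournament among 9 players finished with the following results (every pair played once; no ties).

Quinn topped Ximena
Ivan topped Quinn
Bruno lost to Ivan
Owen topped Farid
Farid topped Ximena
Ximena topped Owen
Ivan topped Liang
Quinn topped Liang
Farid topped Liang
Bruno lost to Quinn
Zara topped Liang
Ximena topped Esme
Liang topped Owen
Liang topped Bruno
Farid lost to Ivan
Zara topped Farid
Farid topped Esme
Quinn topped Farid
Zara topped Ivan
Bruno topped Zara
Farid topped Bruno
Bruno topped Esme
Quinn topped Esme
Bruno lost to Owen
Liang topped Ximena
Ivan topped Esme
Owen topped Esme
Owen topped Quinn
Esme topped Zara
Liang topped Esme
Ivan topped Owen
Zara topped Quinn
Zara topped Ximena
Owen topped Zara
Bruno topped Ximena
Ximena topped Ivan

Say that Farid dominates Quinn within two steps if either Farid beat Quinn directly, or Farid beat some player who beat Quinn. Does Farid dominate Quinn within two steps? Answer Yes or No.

No

Farid did not beat Quinn directly.
Farid beat Esme, Bruno, Liang, Ximena, but each of them lost to Quinn. No two-step path.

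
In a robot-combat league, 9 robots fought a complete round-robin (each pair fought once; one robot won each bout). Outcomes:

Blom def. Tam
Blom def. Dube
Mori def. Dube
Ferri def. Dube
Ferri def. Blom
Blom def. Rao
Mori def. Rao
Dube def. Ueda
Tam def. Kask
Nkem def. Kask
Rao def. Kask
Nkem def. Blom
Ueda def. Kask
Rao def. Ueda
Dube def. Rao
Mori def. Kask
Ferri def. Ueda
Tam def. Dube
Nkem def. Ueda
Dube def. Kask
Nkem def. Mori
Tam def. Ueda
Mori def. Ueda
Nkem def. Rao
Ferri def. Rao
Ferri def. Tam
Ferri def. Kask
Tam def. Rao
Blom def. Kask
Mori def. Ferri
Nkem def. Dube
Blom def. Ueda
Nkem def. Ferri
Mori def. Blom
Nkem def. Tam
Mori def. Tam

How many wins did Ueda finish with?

1

Ueda's results: beat Kask; lost to Ferri, Nkem, Tam, Dube, Mori, Blom, Rao.
That is 1 win.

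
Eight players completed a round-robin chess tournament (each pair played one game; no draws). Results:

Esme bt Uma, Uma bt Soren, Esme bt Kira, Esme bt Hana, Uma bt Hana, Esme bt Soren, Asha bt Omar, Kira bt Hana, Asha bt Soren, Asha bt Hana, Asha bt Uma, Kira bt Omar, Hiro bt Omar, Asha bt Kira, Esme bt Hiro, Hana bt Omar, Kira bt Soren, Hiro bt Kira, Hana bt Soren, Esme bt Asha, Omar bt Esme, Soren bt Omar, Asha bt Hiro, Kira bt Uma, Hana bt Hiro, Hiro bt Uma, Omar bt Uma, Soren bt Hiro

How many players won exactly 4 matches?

Win totals: Hiro 3, Esme 6, Hana 3, Asha 6, Soren 2, Kira 4, Omar 2, Uma 2.
Exactly 4: Kira — 1 player.

1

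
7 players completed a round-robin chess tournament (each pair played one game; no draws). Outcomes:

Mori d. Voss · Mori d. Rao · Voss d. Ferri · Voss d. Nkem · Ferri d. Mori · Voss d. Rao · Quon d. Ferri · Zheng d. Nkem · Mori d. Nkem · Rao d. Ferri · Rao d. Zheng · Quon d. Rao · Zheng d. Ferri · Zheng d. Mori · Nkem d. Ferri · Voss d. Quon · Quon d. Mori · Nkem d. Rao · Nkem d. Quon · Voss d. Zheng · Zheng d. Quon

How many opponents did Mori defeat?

Mori's results: beat Voss, Rao, Nkem; lost to Zheng, Ferri, Quon.
That is 3 wins.

3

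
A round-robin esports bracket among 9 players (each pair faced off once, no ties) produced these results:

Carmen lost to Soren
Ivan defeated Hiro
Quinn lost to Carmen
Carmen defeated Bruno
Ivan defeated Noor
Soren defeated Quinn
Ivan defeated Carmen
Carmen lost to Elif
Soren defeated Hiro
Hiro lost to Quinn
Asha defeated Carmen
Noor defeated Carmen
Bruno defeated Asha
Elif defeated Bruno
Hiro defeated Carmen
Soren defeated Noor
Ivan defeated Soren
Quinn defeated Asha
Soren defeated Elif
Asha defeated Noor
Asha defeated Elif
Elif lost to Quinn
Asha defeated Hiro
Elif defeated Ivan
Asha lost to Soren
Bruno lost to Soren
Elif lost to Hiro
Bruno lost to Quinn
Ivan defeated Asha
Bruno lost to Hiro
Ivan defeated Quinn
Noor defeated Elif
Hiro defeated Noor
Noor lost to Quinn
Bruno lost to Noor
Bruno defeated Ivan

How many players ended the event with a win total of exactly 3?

2

Win totals: Ivan 6, Carmen 2, Quinn 5, Bruno 2, Soren 7, Asha 4, Noor 3, Elif 3, Hiro 4.
Exactly 3: Noor, Elif — 2 players.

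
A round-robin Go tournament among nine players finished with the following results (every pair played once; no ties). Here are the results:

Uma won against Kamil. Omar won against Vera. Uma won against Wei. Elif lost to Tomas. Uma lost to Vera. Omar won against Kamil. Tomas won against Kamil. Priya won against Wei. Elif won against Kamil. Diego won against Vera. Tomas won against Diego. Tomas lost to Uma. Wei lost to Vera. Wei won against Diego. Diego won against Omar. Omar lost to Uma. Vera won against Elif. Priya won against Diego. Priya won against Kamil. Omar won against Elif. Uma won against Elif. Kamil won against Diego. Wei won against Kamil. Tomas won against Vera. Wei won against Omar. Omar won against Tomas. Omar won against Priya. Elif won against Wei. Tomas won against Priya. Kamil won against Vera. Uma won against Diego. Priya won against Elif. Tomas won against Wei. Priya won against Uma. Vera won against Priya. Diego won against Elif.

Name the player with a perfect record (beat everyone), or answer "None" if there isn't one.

None

Highest win total is Uma with 6 (out of 8 possible).
Uma lost to Priya, Vera, so no player went undefeated.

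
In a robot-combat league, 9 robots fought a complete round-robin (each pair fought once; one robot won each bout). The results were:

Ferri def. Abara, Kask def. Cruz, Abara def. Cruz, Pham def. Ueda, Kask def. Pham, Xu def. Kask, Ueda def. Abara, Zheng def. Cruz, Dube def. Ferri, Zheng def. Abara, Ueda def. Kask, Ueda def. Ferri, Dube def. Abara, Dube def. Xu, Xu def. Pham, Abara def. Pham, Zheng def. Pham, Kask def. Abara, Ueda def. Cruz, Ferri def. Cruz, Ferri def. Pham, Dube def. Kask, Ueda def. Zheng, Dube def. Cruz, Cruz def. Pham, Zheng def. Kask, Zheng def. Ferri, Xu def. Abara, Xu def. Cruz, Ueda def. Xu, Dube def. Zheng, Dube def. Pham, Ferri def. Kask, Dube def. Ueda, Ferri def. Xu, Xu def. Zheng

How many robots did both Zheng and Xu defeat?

4

Zheng beat: Kask, Abara, Pham, Ferri, Cruz.
Xu beat: Kask, Abara, Pham, Cruz, Zheng.
Both beat: Kask, Abara, Pham, Cruz — 4.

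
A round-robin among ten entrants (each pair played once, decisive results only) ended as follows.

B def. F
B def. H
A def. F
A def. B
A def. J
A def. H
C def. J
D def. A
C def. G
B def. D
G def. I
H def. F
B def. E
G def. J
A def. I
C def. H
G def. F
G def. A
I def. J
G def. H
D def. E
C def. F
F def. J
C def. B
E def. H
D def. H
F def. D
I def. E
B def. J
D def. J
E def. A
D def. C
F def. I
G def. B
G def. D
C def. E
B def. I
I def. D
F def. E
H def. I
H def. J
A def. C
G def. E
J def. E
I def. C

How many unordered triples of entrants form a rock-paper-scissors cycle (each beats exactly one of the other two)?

21

Win totals: A 6, B 6, C 6, D 5, E 2, F 4, G 8, H 3, I 4, J 1.
An entrant with w wins dominates both others in C(w,2) triples; summing gives 15 + 15 + 15 + 10 + 1 + 6 + 28 + 3 + 6 + 0 = 99 transitive triples.
Total triples C(10,3) = 120, so cyclic triples = 120 − 99 = 21.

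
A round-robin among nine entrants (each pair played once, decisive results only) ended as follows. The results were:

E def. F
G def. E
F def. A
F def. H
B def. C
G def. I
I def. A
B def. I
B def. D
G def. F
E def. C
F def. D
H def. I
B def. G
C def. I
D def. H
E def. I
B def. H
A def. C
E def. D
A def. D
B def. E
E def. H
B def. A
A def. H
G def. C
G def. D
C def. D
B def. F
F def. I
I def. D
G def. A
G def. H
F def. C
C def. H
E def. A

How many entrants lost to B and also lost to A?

B beat: A, C, D, E, F, G, H, I.
A beat: C, D, H.
Both beat: C, D, H — 3.

3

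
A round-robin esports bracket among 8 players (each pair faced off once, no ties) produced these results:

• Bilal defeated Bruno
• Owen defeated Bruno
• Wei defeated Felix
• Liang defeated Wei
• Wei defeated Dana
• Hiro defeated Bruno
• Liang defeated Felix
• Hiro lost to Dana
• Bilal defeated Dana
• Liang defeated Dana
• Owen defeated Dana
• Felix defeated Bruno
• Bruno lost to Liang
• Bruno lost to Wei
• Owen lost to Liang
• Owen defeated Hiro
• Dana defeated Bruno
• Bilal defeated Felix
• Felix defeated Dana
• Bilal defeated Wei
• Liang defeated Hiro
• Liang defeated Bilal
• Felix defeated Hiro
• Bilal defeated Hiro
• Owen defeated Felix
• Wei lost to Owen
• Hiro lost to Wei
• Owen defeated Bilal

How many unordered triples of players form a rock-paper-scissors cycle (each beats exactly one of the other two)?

0

Win totals: Dana 2, Bilal 5, Owen 6, Liang 7, Wei 4, Bruno 0, Hiro 1, Felix 3.
A player with w wins dominates both others in C(w,2) triples; summing gives 1 + 10 + 15 + 21 + 6 + 0 + 0 + 3 = 56 transitive triples.
Total triples C(8,3) = 56, so cyclic triples = 56 − 56 = 0.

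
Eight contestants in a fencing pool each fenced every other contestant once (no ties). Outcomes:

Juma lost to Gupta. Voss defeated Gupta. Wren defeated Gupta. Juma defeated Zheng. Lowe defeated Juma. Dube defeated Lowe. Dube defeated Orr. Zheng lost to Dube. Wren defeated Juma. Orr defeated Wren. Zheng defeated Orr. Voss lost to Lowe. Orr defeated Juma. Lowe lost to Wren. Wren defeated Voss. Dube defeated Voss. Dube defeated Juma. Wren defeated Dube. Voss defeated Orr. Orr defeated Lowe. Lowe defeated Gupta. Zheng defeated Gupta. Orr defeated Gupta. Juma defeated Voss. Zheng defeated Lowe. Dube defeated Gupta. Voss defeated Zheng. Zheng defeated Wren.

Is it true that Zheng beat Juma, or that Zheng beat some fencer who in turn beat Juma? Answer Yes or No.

Zheng did not beat Juma directly.
Zheng beat Wren, Gupta, Orr, Lowe. Of those, Wren beat Juma.

Yes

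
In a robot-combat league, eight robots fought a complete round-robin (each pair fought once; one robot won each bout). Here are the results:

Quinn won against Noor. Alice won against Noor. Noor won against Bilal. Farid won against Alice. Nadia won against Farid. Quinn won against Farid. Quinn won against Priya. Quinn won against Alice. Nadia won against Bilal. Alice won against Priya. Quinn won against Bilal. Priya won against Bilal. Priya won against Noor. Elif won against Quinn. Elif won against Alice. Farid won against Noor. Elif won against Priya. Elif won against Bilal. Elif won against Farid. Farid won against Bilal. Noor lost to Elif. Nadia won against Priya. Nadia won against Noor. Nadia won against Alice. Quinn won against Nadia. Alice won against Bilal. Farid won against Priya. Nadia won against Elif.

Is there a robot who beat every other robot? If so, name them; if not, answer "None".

Highest win total is Quinn with 6 (out of 7 possible).
Quinn lost to Elif, so no robot went undefeated.

None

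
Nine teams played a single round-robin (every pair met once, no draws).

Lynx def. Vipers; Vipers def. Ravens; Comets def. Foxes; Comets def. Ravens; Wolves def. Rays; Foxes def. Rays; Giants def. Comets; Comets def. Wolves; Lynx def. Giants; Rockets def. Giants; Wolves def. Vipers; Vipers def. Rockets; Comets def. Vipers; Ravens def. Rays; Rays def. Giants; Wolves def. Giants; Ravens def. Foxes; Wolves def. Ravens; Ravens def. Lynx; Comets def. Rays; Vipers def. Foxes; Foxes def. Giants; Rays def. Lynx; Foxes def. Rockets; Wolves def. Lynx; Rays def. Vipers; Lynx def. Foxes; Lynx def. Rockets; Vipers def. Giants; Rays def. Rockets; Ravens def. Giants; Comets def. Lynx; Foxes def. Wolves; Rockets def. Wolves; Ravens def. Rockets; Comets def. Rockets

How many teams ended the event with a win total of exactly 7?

1

Win totals: Wolves 5, Ravens 5, Giants 1, Foxes 4, Comets 7, Lynx 4, Rockets 2, Vipers 4, Rays 4.
Exactly 7: Comets — 1 team.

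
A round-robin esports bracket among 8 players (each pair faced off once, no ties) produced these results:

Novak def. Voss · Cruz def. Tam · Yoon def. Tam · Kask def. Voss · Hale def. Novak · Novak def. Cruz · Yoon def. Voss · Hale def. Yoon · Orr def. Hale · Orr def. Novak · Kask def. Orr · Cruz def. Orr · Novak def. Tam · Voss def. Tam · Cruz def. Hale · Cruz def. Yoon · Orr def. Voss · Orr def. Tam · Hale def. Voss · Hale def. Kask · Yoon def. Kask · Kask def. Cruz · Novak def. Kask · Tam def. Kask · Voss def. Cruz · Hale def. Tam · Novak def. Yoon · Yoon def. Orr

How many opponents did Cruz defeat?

Cruz's results: beat Yoon, Tam, Orr, Hale; lost to Kask, Novak, Voss.
That is 4 wins.

4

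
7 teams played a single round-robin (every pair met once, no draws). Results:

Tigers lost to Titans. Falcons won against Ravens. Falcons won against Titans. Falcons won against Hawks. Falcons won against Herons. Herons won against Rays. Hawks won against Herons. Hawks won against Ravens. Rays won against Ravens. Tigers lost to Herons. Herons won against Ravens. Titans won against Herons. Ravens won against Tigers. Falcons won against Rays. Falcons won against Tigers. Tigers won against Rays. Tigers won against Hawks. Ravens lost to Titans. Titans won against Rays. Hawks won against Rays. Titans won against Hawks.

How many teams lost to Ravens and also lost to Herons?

Ravens beat: Tigers.
Herons beat: Rays, Ravens, Tigers.
Both beat: Tigers — 1.

1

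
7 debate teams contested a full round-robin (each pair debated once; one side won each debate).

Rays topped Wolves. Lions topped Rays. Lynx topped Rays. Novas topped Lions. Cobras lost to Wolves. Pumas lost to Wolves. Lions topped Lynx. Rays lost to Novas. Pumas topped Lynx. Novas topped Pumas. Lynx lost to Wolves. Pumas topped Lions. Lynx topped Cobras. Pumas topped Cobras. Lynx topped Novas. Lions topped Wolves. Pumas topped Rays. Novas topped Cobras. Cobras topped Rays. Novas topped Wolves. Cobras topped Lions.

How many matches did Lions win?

Lions' results: beat Rays, Wolves, Lynx; lost to Cobras, Novas, Pumas.
That is 3 wins.

3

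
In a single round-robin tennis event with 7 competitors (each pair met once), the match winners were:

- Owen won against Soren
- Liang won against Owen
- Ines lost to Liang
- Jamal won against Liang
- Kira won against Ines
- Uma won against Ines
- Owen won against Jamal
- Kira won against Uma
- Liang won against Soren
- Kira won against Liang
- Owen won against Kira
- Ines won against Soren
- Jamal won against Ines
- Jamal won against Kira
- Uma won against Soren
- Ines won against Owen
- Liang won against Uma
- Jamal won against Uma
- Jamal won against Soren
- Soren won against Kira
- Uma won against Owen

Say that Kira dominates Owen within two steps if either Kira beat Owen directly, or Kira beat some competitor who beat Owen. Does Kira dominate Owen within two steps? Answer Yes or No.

Yes

Kira did not beat Owen directly.
Kira beat Ines, Liang, Uma. Of those, Ines beat Owen.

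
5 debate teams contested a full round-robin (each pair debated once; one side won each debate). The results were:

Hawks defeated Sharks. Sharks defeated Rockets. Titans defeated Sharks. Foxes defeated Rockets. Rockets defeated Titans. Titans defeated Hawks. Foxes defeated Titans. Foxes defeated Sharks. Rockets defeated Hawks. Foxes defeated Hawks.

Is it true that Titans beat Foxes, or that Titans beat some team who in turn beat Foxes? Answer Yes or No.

Titans did not beat Foxes directly.
Titans beat Sharks, Hawks, but each of them lost to Foxes. No two-step path.

No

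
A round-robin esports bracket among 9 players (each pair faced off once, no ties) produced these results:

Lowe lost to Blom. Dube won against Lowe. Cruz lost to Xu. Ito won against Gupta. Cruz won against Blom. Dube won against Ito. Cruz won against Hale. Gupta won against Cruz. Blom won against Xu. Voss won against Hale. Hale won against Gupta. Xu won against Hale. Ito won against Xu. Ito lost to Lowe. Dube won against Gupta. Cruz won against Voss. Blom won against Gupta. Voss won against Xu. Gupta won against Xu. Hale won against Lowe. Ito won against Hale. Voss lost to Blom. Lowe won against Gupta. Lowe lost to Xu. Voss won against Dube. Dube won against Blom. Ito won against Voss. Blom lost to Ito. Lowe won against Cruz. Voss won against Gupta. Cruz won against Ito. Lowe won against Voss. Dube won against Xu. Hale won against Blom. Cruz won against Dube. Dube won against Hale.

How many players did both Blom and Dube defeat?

3

Blom beat: Xu, Voss, Gupta, Lowe.
Dube beat: Xu, Ito, Hale, Gupta, Blom, Lowe.
Both beat: Xu, Gupta, Lowe — 3.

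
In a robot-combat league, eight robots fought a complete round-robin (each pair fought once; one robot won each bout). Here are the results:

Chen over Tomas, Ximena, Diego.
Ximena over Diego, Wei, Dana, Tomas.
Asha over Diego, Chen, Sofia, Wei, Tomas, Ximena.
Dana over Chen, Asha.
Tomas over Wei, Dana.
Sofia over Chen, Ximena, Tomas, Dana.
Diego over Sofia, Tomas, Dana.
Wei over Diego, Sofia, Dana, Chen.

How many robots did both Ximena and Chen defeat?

2

Ximena beat: Dana, Wei, Diego, Tomas.
Chen beat: Ximena, Diego, Tomas.
Both beat: Diego, Tomas — 2.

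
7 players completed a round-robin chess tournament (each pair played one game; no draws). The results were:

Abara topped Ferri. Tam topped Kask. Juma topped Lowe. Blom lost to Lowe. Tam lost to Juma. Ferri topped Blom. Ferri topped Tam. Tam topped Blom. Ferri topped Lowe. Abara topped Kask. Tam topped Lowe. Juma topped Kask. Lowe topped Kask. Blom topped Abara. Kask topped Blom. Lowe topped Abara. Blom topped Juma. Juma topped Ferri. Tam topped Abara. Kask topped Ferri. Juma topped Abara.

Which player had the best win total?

Juma

Win totals: Ferri 3, Lowe 3, Kask 2, Juma 5, Blom 2, Tam 4, Abara 2.
Juma leads with 5 wins (next highest: 4).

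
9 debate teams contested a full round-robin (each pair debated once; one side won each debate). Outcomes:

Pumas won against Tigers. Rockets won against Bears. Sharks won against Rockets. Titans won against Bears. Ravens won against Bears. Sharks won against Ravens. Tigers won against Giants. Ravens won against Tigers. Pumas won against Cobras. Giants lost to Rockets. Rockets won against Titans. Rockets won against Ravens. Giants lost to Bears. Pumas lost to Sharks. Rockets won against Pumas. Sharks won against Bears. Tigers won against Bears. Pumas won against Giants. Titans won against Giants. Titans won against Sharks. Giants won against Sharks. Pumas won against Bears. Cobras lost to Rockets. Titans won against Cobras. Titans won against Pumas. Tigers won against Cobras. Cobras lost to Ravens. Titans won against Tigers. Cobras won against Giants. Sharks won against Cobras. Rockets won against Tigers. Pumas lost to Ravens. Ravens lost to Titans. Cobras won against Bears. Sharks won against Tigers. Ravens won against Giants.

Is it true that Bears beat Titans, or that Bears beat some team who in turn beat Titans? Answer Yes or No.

Bears did not beat Titans directly.
Bears beat Giants, but each of them lost to Titans. No two-step path.

No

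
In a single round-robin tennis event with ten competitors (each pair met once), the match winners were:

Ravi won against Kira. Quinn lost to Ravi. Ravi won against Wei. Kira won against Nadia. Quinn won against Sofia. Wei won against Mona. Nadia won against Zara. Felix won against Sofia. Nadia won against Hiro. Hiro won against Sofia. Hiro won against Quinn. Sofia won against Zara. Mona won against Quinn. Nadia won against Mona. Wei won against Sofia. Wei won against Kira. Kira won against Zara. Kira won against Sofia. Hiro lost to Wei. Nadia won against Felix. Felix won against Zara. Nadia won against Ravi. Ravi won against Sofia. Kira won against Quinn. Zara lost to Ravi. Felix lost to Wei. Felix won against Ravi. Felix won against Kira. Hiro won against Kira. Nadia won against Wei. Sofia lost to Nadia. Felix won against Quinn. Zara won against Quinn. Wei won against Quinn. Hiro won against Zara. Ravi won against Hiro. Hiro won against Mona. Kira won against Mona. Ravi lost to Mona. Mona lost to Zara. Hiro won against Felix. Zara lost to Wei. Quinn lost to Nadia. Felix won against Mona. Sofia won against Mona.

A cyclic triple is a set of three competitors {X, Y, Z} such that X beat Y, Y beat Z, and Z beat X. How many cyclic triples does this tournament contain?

Win totals: Wei 7, Quinn 1, Sofia 2, Nadia 8, Hiro 6, Ravi 6, Mona 2, Felix 6, Zara 2, Kira 5.
A competitor with w wins dominates both others in C(w,2) triples; summing gives 21 + 0 + 1 + 28 + 15 + 15 + 1 + 15 + 1 + 10 = 107 transitive triples.
Total triples C(10,3) = 120, so cyclic triples = 120 − 107 = 13.

13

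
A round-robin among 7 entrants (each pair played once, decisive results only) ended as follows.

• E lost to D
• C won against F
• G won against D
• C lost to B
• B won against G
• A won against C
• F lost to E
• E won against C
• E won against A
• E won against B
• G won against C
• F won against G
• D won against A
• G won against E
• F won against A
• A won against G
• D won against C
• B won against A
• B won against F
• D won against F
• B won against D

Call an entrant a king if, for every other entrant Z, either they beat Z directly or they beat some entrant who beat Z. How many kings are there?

4

A cannot reach B in two steps.
B reaches everyone (king).
C cannot reach B, D, E in two steps.
D reaches everyone (king).
E reaches everyone (king).
F cannot reach B in two steps.
G reaches everyone (king).
Kings: B, D, E, G — 4.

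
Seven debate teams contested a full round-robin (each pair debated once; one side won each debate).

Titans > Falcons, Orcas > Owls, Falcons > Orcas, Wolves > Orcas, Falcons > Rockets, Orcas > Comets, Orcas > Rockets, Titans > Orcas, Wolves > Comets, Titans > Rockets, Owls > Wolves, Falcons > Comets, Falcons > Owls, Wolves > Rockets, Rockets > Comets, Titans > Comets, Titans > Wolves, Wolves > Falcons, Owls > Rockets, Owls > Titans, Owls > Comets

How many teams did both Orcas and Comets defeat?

Orcas beat: Comets, Owls, Rockets.
Comets beat: no one.
No one was beaten by both.

0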